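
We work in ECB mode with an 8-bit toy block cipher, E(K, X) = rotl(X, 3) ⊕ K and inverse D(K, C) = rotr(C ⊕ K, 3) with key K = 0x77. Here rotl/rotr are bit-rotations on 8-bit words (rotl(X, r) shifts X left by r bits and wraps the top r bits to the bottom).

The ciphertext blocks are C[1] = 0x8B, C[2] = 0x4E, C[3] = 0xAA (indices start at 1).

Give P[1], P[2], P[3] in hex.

P[1] = 0x9F, P[2] = 0x27, P[3] = 0xBB

ECB decryption: P_i = D(K, C_i).
P[1]: D(K, 0x8B) = 0x9F.
P[2]: D(K, 0x4E) = 0x27.
P[3]: D(K, 0xAA) = 0xBB.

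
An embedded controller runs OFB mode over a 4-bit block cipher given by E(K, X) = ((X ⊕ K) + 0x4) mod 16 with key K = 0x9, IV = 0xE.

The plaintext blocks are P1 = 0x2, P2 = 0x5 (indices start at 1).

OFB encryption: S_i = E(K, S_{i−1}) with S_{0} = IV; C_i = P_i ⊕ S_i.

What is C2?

C2 = 0x3

C1: S = E(K, 0xE) = 0xB; 0x2 ⊕ 0xB = 0x9.
C2: S = E(K, 0xB) = 0x6; 0x5 ⊕ 0x6 = 0x3.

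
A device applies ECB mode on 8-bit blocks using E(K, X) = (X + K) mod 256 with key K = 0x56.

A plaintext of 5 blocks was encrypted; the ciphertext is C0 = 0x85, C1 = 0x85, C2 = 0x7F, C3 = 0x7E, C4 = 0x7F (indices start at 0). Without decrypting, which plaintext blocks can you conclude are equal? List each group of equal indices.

P0 = P1; P2 = P4

ECB encrypts each block independently with the same key, so equal ciphertext blocks imply equal plaintext blocks.
C0 = C1 = 0x85, so P0 = P1.
C2 = C4 = 0x7F, so P2 = P4.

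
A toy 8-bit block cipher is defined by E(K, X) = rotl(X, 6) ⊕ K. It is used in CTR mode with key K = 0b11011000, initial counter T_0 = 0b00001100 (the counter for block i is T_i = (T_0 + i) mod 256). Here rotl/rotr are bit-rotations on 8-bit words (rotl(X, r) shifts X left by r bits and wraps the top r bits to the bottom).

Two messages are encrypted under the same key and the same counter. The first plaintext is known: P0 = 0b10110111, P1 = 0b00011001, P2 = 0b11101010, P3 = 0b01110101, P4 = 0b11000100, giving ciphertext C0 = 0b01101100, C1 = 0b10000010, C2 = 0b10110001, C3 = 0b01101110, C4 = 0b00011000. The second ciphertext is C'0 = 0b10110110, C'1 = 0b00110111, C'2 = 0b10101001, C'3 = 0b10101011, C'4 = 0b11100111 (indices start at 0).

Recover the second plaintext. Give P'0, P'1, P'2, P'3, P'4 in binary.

P'0 = 0b01101101, P'1 = 0b10101100, P'2 = 0b11110010, P'3 = 0b10110000, P'4 = 0b00111011

In CTR with a reused counter, both messages share the same keystream S_i, so C_i ⊕ C'_i = P_i ⊕ P'_i and thus P'_i = P_i ⊕ C_i ⊕ C'_i.
P'0: 0b10110111 ⊕ 0b01101100 ⊕ 0b10110110 = 0b01101101.
P'1: 0b00011001 ⊕ 0b10000010 ⊕ 0b00110111 = 0b10101100.
P'2: 0b11101010 ⊕ 0b10110001 ⊕ 0b10101001 = 0b11110010.
P'3: 0b01110101 ⊕ 0b01101110 ⊕ 0b10101011 = 0b10110000.
P'4: 0b11000100 ⊕ 0b00011000 ⊕ 0b11100111 = 0b00111011.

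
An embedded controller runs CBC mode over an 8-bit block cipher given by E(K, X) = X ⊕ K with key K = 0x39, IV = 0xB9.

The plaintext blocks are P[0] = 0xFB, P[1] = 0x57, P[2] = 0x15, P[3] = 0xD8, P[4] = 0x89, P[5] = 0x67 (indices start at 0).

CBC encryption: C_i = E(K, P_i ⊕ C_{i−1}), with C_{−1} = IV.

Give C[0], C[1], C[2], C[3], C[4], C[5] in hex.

C[0] = 0x7B, C[1] = 0x15, C[2] = 0x39, C[3] = 0xD8, C[4] = 0x68, C[5] = 0x36

C[0]: P[0] ⊕ 0xB9 = 0x42; E(K, 0x42) = 0x7B.
C[1]: P[1] ⊕ 0x7B = 0x2C; E(K, 0x2C) = 0x15.
C[2]: P[2] ⊕ 0x15 = 0x00; E(K, 0x00) = 0x39.
C[3]: P[3] ⊕ 0x39 = 0xE1; E(K, 0xE1) = 0xD8.
C[4]: P[4] ⊕ 0xD8 = 0x51; E(K, 0x51) = 0x68.
C[5]: P[5] ⊕ 0x68 = 0x0F; E(K, 0x0F) = 0x36.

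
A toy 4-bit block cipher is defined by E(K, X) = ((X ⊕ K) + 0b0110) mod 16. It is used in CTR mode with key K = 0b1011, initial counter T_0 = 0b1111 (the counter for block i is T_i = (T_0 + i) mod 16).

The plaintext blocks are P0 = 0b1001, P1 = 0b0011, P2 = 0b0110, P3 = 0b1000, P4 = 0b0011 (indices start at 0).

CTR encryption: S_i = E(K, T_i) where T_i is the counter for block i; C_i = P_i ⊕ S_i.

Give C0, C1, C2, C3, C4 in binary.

C0 = 0b0011, C1 = 0b0010, C2 = 0b0110, C3 = 0b0111, C4 = 0b1101

C0: T = 0b1111, S = E(K, T) = 0b1010; 0b1001 ⊕ 0b1010 = 0b0011.
C1: T = 0b0000, S = E(K, T) = 0b0001; 0b0011 ⊕ 0b0001 = 0b0010.
C2: T = 0b0001, S = E(K, T) = 0b0000; 0b0110 ⊕ 0b0000 = 0b0110.
C3: T = 0b0010, S = E(K, T) = 0b1111; 0b1000 ⊕ 0b1111 = 0b0111.
C4: T = 0b0011, S = E(K, T) = 0b1110; 0b0011 ⊕ 0b1110 = 0b1101.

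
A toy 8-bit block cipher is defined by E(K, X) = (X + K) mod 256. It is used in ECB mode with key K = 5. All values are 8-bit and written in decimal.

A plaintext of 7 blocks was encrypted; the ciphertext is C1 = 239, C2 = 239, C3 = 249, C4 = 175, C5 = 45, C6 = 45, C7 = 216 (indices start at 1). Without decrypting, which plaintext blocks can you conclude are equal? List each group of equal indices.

ECB encrypts each block independently with the same key, so equal ciphertext blocks imply equal plaintext blocks.
C1 = C2 = 239, so P1 = P2.
C5 = C6 = 45, so P5 = P6.

P1 = P2; P5 = P6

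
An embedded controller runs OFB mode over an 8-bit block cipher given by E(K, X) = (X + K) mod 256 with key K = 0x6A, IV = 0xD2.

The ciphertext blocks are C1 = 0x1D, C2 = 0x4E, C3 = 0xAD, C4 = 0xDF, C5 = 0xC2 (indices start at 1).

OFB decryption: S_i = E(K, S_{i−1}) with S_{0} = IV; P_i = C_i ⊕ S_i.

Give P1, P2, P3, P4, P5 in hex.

P1 = 0x21, P2 = 0xE8, P3 = 0xBD, P4 = 0xA5, P5 = 0x26

P1: S = E(K, 0xD2) = 0x3C; 0x1D ⊕ 0x3C = 0x21.
P2: S = E(K, 0x3C) = 0xA6; 0x4E ⊕ 0xA6 = 0xE8.
P3: S = E(K, 0xA6) = 0x10; 0xAD ⊕ 0x10 = 0xBD.
P4: S = E(K, 0x10) = 0x7A; 0xDF ⊕ 0x7A = 0xA5.
P5: S = E(K, 0x7A) = 0xE4; 0xC2 ⊕ 0xE4 = 0x26.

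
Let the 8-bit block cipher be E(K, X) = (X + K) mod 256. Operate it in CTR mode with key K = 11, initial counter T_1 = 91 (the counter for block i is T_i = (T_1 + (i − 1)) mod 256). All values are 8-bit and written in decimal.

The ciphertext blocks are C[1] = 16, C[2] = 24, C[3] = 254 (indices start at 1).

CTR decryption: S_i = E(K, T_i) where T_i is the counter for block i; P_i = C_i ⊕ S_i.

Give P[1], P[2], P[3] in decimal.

P[1] = 118, P[2] = 127, P[3] = 150

P[1]: T = 91, S = E(K, T) = 102; 16 ⊕ 102 = 118.
P[2]: T = 92, S = E(K, T) = 103; 24 ⊕ 103 = 127.
P[3]: T = 93, S = E(K, T) = 104; 254 ⊕ 104 = 150.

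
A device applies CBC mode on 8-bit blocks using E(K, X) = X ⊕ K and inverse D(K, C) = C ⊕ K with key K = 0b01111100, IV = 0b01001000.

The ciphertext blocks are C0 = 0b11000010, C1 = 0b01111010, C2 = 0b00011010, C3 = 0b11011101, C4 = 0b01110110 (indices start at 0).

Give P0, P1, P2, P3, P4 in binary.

CBC decryption: P_i = D(K, C_i) ⊕ C_{i−1}, with C_{−1} = IV.
P0: D(K, 0b11000010) = 0b10111110; 0b10111110 ⊕ 0b01001000 = 0b11110110.
P1: D(K, 0b01111010) = 0b00000110; 0b00000110 ⊕ 0b11000010 = 0b11000100.
P2: D(K, 0b00011010) = 0b01100110; 0b01100110 ⊕ 0b01111010 = 0b00011100.
P3: D(K, 0b11011101) = 0b10100001; 0b10100001 ⊕ 0b00011010 = 0b10111011.
P4: D(K, 0b01110110) = 0b00001010; 0b00001010 ⊕ 0b11011101 = 0b11010111.

P0 = 0b11110110, P1 = 0b11000100, P2 = 0b00011100, P3 = 0b10111011, P4 = 0b11010111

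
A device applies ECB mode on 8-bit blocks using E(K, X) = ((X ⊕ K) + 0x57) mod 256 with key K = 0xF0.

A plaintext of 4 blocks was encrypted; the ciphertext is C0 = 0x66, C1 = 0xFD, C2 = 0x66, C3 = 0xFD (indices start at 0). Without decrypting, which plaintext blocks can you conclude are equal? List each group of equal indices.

P0 = P2; P1 = P3

ECB encrypts each block independently with the same key, so equal ciphertext blocks imply equal plaintext blocks.
C0 = C2 = 0x66, so P0 = P2.
C1 = C3 = 0xFD, so P1 = P3.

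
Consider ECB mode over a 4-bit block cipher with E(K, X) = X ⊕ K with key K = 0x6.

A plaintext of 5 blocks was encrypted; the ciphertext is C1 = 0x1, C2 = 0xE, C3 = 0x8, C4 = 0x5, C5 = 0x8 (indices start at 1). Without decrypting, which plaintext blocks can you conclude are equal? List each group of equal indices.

P3 = P5

ECB encrypts each block independently with the same key, so equal ciphertext blocks imply equal plaintext blocks.
C3 = C5 = 0x8, so P3 = P5.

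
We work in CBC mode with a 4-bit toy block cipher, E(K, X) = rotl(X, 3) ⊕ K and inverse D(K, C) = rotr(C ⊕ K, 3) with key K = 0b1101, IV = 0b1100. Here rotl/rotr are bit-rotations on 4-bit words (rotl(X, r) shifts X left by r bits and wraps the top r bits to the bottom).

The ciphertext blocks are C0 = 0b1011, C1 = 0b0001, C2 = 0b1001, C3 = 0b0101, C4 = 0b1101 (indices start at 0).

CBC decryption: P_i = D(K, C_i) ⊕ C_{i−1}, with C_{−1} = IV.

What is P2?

P2: D(K, 0b1001) = 0b1000; 0b1000 ⊕ 0b0001 = 0b1001.

P2 = 0b1001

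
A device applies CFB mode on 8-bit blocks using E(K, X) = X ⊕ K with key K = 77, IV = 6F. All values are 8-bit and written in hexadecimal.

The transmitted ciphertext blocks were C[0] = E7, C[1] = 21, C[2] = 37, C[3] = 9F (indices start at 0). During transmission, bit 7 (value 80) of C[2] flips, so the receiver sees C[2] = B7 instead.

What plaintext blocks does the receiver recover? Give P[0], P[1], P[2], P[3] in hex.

P[0] = FF, P[1] = B1, P[2] = E1, P[3] = 5F

CFB decryption: P_i = C_i ⊕ E(K, C_{i−1}), with C_{−1} = IV.
Only C[2] changed, to B7. In CFB, a change in C_i flips the same bit in P_i and garbles P_{i+1}. Decrypting the received ciphertext:
P[0]: E(K, 6F) = 18; E7 ⊕ 18 = FF.
P[1]: E(K, E7) = 90; 21 ⊕ 90 = B1.
P[2]: E(K, 21) = 56; B7 ⊕ 56 = E1.
P[3]: E(K, B7) = C0; 9F ⊕ C0 = 5F.
Blocks that differ from the original plaintext: P[2], P[3].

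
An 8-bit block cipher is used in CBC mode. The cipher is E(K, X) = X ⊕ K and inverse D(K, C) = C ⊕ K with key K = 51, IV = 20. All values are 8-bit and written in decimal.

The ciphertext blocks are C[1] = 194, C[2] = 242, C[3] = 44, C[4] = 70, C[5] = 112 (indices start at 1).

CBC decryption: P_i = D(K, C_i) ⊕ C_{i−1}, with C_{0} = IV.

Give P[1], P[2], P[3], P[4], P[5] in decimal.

P[1]: D(K, 194) = 241; 241 ⊕ 20 = 229.
P[2]: D(K, 242) = 193; 193 ⊕ 194 = 3.
P[3]: D(K, 44) = 31; 31 ⊕ 242 = 237.
P[4]: D(K, 70) = 117; 117 ⊕ 44 = 89.
P[5]: D(K, 112) = 67; 67 ⊕ 70 = 5.

P[1] = 229, P[2] = 3, P[3] = 237, P[4] = 89, P[5] = 5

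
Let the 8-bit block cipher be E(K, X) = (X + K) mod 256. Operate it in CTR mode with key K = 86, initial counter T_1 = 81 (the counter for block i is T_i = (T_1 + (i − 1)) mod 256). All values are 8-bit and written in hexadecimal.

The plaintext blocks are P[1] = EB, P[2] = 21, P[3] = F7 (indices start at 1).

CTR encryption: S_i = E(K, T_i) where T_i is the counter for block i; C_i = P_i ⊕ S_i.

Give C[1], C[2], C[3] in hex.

C[1] = EC, C[2] = 29, C[3] = FE

C[1]: T = 81, S = E(K, T) = 07; EB ⊕ 07 = EC.
C[2]: T = 82, S = E(K, T) = 08; 21 ⊕ 08 = 29.
C[3]: T = 83, S = E(K, T) = 09; F7 ⊕ 09 = FE.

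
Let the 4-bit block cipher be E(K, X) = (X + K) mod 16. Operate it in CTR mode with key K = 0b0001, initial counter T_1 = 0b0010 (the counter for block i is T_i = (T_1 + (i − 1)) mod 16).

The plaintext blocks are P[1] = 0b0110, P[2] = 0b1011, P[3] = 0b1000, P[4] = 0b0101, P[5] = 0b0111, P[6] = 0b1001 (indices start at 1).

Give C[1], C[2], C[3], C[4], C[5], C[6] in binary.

CTR encryption: S_i = E(K, T_i) where T_i is the counter for block i; C_i = P_i ⊕ S_i.
C[1]: T = 0b0010, S = E(K, T) = 0b0011; 0b0110 ⊕ 0b0011 = 0b0101.
C[2]: T = 0b0011, S = E(K, T) = 0b0100; 0b1011 ⊕ 0b0100 = 0b1111.
C[3]: T = 0b0100, S = E(K, T) = 0b0101; 0b1000 ⊕ 0b0101 = 0b1101.
C[4]: T = 0b0101, S = E(K, T) = 0b0110; 0b0101 ⊕ 0b0110 = 0b0011.
C[5]: T = 0b0110, S = E(K, T) = 0b0111; 0b0111 ⊕ 0b0111 = 0b0000.
C[6]: T = 0b0111, S = E(K, T) = 0b1000; 0b1001 ⊕ 0b1000 = 0b0001.

C[1] = 0b0101, C[2] = 0b1111, C[3] = 0b1101, C[4] = 0b0011, C[5] = 0b0000, C[6] = 0b0001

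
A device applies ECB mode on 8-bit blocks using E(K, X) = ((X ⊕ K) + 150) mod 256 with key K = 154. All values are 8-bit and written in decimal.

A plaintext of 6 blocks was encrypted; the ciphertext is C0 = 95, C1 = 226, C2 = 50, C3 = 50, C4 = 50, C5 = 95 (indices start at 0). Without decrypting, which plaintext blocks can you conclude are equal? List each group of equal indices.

ECB encrypts each block independently with the same key, so equal ciphertext blocks imply equal plaintext blocks.
C0 = C5 = 95, so P0 = P5.
C2 = C3 = C4 = 50, so P2 = P3 = P4.

P0 = P5; P2 = P3 = P4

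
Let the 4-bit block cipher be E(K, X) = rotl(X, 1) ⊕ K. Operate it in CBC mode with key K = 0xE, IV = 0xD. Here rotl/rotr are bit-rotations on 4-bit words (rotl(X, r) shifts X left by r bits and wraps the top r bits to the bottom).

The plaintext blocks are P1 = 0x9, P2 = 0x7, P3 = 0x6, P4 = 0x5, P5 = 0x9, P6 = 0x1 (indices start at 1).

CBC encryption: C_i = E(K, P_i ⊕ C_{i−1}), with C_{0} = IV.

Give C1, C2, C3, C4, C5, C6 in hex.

C1 = 0x6, C2 = 0xC, C3 = 0xB, C4 = 0x3, C5 = 0xB, C6 = 0xB

C1: P1 ⊕ 0xD = 0x4; E(K, 0x4) = 0x6.
C2: P2 ⊕ 0x6 = 0x1; E(K, 0x1) = 0xC.
C3: P3 ⊕ 0xC = 0xA; E(K, 0xA) = 0xB.
C4: P4 ⊕ 0xB = 0xE; E(K, 0xE) = 0x3.
C5: P5 ⊕ 0x3 = 0xA; E(K, 0xA) = 0xB.
C6: P6 ⊕ 0xB = 0xA; E(K, 0xA) = 0xB.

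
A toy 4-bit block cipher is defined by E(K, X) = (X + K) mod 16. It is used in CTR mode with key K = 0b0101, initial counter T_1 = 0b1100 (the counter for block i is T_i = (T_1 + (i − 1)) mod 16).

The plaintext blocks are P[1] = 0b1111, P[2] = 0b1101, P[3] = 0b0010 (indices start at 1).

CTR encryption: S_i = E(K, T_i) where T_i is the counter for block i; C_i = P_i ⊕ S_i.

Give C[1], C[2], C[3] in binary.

C[1]: T = 0b1100, S = E(K, T) = 0b0001; 0b1111 ⊕ 0b0001 = 0b1110.
C[2]: T = 0b1101, S = E(K, T) = 0b0010; 0b1101 ⊕ 0b0010 = 0b1111.
C[3]: T = 0b1110, S = E(K, T) = 0b0011; 0b0010 ⊕ 0b0011 = 0b0001.

C[1] = 0b1110, C[2] = 0b1111, C[3] = 0b0001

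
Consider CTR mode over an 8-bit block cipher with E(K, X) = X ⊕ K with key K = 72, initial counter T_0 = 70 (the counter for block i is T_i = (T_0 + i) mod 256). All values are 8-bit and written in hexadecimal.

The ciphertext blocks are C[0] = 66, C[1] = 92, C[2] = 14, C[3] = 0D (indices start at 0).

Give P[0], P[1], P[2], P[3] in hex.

P[0] = 64, P[1] = 91, P[2] = 14, P[3] = 0C

CTR decryption: S_i = E(K, T_i) where T_i is the counter for block i; P_i = C_i ⊕ S_i.
P[0]: T = 70, S = E(K, T) = 02; 66 ⊕ 02 = 64.
P[1]: T = 71, S = E(K, T) = 03; 92 ⊕ 03 = 91.
P[2]: T = 72, S = E(K, T) = 00; 14 ⊕ 00 = 14.
P[3]: T = 73, S = E(K, T) = 01; 0D ⊕ 01 = 0C.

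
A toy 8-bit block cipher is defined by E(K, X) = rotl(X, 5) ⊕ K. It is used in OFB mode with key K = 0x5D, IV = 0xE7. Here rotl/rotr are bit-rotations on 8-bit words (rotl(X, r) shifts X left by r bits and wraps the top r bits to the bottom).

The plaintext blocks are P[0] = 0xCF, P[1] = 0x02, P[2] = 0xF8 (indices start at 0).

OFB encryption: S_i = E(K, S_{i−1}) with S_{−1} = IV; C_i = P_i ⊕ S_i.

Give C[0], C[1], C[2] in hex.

C[0] = 0x6E, C[1] = 0x6B, C[2] = 0x88

C[0]: S = E(K, 0xE7) = 0xA1; 0xCF ⊕ 0xA1 = 0x6E.
C[1]: S = E(K, 0xA1) = 0x69; 0x02 ⊕ 0x69 = 0x6B.
C[2]: S = E(K, 0x69) = 0x70; 0xF8 ⊕ 0x70 = 0x88.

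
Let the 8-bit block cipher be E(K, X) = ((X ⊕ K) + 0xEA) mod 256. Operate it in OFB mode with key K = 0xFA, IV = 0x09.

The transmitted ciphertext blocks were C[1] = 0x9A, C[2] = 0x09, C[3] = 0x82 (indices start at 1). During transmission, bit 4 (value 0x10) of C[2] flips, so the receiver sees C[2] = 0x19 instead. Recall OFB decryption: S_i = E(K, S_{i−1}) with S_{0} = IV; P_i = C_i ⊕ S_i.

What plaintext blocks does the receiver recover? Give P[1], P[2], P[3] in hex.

Only C[2] changed, to 0x19. In OFB, a change in C_i flips the same bit in P_i only; the keystream is unaffected. Decrypting the received ciphertext:
P[1]: S = E(K, 0x09) = 0xDD; 0x9A ⊕ 0xDD = 0x47.
P[2]: S = E(K, 0xDD) = 0x11; 0x19 ⊕ 0x11 = 0x08.
P[3]: S = E(K, 0x11) = 0xD5; 0x82 ⊕ 0xD5 = 0x57.
Blocks that differ from the original plaintext: P[2].

P[1] = 0x47, P[2] = 0x08, P[3] = 0x57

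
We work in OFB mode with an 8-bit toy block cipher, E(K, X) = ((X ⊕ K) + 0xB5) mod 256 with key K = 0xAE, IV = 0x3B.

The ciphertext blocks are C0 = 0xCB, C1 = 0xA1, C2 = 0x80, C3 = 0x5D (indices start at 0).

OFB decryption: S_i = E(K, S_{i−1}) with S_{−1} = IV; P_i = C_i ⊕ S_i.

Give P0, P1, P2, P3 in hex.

P0 = 0x81, P1 = 0x38, P2 = 0x6C, P3 = 0xAA

P0: S = E(K, 0x3B) = 0x4A; 0xCB ⊕ 0x4A = 0x81.
P1: S = E(K, 0x4A) = 0x99; 0xA1 ⊕ 0x99 = 0x38.
P2: S = E(K, 0x99) = 0xEC; 0x80 ⊕ 0xEC = 0x6C.
P3: S = E(K, 0xEC) = 0xF7; 0x5D ⊕ 0xF7 = 0xAA.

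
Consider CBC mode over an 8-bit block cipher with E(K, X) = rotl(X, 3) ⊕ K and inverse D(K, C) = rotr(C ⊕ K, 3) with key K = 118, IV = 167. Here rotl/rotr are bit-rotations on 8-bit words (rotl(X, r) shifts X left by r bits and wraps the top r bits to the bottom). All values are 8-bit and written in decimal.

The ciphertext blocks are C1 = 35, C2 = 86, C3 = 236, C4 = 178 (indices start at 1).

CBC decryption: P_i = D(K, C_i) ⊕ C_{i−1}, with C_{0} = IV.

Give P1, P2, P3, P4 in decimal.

P1 = 13, P2 = 39, P3 = 5, P4 = 116

P1: D(K, 35) = 170; 170 ⊕ 167 = 13.
P2: D(K, 86) = 4; 4 ⊕ 35 = 39.
P3: D(K, 236) = 83; 83 ⊕ 86 = 5.
P4: D(K, 178) = 152; 152 ⊕ 236 = 116.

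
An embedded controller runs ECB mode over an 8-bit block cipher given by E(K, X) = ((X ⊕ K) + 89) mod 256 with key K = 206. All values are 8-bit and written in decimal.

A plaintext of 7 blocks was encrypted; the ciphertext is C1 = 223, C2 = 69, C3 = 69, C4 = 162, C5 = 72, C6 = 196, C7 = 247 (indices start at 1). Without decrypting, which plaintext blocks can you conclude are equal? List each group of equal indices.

P2 = P3

ECB encrypts each block independently with the same key, so equal ciphertext blocks imply equal plaintext blocks.
C2 = C3 = 69, so P2 = P3.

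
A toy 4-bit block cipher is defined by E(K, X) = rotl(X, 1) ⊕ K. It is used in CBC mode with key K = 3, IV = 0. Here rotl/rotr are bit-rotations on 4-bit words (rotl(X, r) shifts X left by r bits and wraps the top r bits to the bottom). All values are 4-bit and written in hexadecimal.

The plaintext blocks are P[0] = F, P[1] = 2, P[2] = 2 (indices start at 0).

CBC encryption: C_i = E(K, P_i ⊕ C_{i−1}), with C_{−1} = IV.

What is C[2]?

C[2] = A

C[0]: P[0] ⊕ 0 = F; E(K, F) = C.
C[1]: P[1] ⊕ C = E; E(K, E) = E.
C[2]: P[2] ⊕ E = C; E(K, C) = A.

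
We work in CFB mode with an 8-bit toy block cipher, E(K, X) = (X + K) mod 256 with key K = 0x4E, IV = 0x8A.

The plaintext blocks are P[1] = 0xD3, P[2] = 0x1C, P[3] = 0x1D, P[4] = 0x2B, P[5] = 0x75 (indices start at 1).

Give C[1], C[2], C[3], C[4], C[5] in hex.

C[1] = 0x0B, C[2] = 0x45, C[3] = 0x8E, C[4] = 0xF7, C[5] = 0x30

CFB encryption: C_i = P_i ⊕ E(K, C_{i−1}), with C_{0} = IV.
C[1]: E(K, 0x8A) = 0xD8; 0xD3 ⊕ 0xD8 = 0x0B.
C[2]: E(K, 0x0B) = 0x59; 0x1C ⊕ 0x59 = 0x45.
C[3]: E(K, 0x45) = 0x93; 0x1D ⊕ 0x93 = 0x8E.
C[4]: E(K, 0x8E) = 0xDC; 0x2B ⊕ 0xDC = 0xF7.
C[5]: E(K, 0xF7) = 0x45; 0x75 ⊕ 0x45 = 0x30.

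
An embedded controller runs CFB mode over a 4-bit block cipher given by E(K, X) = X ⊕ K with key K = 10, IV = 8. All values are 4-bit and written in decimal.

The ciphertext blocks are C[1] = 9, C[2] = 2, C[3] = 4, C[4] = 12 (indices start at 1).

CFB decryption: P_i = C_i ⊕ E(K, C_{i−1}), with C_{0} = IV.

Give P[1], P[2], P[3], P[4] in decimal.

P[1]: E(K, 8) = 2; 9 ⊕ 2 = 11.
P[2]: E(K, 9) = 3; 2 ⊕ 3 = 1.
P[3]: E(K, 2) = 8; 4 ⊕ 8 = 12.
P[4]: E(K, 4) = 14; 12 ⊕ 14 = 2.

P[1] = 11, P[2] = 1, P[3] = 12, P[4] = 2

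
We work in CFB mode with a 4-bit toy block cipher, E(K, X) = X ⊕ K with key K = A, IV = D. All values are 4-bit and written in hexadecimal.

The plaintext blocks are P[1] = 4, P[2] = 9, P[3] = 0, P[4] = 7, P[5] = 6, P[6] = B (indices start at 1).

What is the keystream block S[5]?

CFB encryption: C_i = P_i ⊕ E(K, C_{i−1}), with C_{0} = IV.
C[1]: E(K, D) = 7; 4 ⊕ 7 = 3.
C[2]: E(K, 3) = 9; 9 ⊕ 9 = 0.
C[3]: E(K, 0) = A; 0 ⊕ A = A.
C[4]: E(K, A) = 0; 7 ⊕ 0 = 7.
C[5]: E(K, 7) = D; 6 ⊕ D = B.
So S[5] = D.

D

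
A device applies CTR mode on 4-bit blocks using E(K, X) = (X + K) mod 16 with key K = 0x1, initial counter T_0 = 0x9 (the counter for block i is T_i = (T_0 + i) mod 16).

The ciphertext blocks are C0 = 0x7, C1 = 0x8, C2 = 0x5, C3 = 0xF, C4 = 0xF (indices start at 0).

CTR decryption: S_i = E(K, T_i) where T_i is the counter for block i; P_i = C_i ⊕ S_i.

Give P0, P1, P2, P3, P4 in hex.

P0 = 0xD, P1 = 0x3, P2 = 0x9, P3 = 0x2, P4 = 0x1

P0: T = 0x9, S = E(K, T) = 0xA; 0x7 ⊕ 0xA = 0xD.
P1: T = 0xA, S = E(K, T) = 0xB; 0x8 ⊕ 0xB = 0x3.
P2: T = 0xB, S = E(K, T) = 0xC; 0x5 ⊕ 0xC = 0x9.
P3: T = 0xC, S = E(K, T) = 0xD; 0xF ⊕ 0xD = 0x2.
P4: T = 0xD, S = E(K, T) = 0xE; 0xF ⊕ 0xE = 0x1.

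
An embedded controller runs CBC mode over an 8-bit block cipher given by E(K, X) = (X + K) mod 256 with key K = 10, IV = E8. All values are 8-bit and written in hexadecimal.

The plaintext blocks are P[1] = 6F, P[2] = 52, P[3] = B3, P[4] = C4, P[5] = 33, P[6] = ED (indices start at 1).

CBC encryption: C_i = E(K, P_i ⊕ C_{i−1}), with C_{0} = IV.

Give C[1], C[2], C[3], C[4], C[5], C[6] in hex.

C[1] = 97, C[2] = D5, C[3] = 76, C[4] = C2, C[5] = 01, C[6] = FC

C[1]: P[1] ⊕ E8 = 87; E(K, 87) = 97.
C[2]: P[2] ⊕ 97 = C5; E(K, C5) = D5.
C[3]: P[3] ⊕ D5 = 66; E(K, 66) = 76.
C[4]: P[4] ⊕ 76 = B2; E(K, B2) = C2.
C[5]: P[5] ⊕ C2 = F1; E(K, F1) = 01.
C[6]: P[6] ⊕ 01 = EC; E(K, EC) = FC.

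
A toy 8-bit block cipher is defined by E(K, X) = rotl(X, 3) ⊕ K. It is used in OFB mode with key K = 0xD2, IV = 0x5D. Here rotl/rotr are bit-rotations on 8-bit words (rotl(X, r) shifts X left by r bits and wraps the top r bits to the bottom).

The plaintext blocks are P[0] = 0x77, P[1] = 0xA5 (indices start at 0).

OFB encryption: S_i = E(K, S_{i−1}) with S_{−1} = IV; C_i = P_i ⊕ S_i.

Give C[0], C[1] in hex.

C[0] = 0x4F, C[1] = 0xB6

C[0]: S = E(K, 0x5D) = 0x38; 0x77 ⊕ 0x38 = 0x4F.
C[1]: S = E(K, 0x38) = 0x13; 0xA5 ⊕ 0x13 = 0xB6.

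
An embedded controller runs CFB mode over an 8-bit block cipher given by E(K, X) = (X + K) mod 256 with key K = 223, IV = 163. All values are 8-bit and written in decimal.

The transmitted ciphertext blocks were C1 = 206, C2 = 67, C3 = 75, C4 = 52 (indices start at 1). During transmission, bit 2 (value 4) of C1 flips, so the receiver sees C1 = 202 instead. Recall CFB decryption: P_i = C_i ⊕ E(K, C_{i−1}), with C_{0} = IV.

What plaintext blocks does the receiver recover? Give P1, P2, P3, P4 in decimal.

Only C1 changed, to 202. In CFB, a change in C_i flips the same bit in P_i and garbles P_{i+1}. Decrypting the received ciphertext:
P1: E(K, 163) = 130; 202 ⊕ 130 = 72.
P2: E(K, 202) = 169; 67 ⊕ 169 = 234.
P3: E(K, 67) = 34; 75 ⊕ 34 = 105.
P4: E(K, 75) = 42; 52 ⊕ 42 = 30.
Blocks that differ from the original plaintext: P1, P2.

P1 = 72, P2 = 234, P3 = 105, P4 = 30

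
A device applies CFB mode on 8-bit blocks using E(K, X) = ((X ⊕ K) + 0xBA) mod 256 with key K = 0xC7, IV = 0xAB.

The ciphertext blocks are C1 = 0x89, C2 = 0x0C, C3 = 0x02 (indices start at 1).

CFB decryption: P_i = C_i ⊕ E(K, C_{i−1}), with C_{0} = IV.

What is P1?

P1 = 0xAF

P1: E(K, 0xAB) = 0x26; 0x89 ⊕ 0x26 = 0xAF.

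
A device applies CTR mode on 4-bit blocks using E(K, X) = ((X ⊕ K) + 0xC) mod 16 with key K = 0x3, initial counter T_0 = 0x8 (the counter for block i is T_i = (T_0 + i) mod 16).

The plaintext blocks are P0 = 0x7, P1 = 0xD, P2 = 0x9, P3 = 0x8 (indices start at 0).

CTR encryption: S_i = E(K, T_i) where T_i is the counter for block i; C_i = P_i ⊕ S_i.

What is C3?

C3 = 0xC

C0: T = 0x8, S = E(K, T) = 0x7; 0x7 ⊕ 0x7 = 0x0.
C1: T = 0x9, S = E(K, T) = 0x6; 0xD ⊕ 0x6 = 0xB.
C2: T = 0xA, S = E(K, T) = 0x5; 0x9 ⊕ 0x5 = 0xC.
C3: T = 0xB, S = E(K, T) = 0x4; 0x8 ⊕ 0x4 = 0xC.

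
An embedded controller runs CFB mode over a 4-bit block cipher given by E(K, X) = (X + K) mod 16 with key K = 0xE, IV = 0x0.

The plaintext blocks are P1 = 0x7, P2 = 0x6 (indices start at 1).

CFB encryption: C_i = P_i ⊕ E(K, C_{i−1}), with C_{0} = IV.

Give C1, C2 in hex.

C1: E(K, 0x0) = 0xE; 0x7 ⊕ 0xE = 0x9.
C2: E(K, 0x9) = 0x7; 0x6 ⊕ 0x7 = 0x1.

C1 = 0x9, C2 = 0x1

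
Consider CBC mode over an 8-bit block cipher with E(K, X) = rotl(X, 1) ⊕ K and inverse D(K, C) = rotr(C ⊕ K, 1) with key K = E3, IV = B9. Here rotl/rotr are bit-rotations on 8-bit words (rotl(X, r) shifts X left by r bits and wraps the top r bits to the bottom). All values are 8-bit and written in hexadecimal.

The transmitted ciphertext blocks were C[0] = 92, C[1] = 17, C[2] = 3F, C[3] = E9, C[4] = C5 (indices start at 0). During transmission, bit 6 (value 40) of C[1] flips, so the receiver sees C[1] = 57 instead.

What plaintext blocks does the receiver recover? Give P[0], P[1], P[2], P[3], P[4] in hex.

CBC decryption: P_i = D(K, C_i) ⊕ C_{i−1}, with C_{−1} = IV.
Only C[1] changed, to 57. In CBC, a change in C_i garbles P_i and flips the same bit in P_{i+1}. Decrypting the received ciphertext:
P[0]: D(K, 92) = B8; B8 ⊕ B9 = 01.
P[1]: D(K, 57) = 5A; 5A ⊕ 92 = C8.
P[2]: D(K, 3F) = 6E; 6E ⊕ 57 = 39.
P[3]: D(K, E9) = 05; 05 ⊕ 3F = 3A.
P[4]: D(K, C5) = 13; 13 ⊕ E9 = FA.
Blocks that differ from the original plaintext: P[1], P[2].

P[0] = 01, P[1] = C8, P[2] = 39, P[3] = 3A, P[4] = FA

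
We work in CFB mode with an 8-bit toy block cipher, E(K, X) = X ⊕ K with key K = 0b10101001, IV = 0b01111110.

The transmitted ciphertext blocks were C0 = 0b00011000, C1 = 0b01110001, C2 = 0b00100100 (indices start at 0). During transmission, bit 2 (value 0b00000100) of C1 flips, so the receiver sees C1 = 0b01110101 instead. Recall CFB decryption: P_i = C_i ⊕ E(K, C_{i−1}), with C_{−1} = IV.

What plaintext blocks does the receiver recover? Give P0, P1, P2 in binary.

P0 = 0b11001111, P1 = 0b11000100, P2 = 0b11111000

Only C1 changed, to 0b01110101. In CFB, a change in C_i flips the same bit in P_i and garbles P_{i+1}. Decrypting the received ciphertext:
P0: E(K, 0b01111110) = 0b11010111; 0b00011000 ⊕ 0b11010111 = 0b11001111.
P1: E(K, 0b00011000) = 0b10110001; 0b01110101 ⊕ 0b10110001 = 0b11000100.
P2: E(K, 0b01110101) = 0b11011100; 0b00100100 ⊕ 0b11011100 = 0b11111000.
Blocks that differ from the original plaintext: P1, P2.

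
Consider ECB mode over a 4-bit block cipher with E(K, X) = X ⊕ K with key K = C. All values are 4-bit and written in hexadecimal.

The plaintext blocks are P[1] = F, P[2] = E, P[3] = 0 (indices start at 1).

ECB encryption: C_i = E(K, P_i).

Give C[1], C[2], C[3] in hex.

C[1]: E(K, F) = 3.
C[2]: E(K, E) = 2.
C[3]: E(K, 0) = C.

C[1] = 3, C[2] = 2, C[3] = C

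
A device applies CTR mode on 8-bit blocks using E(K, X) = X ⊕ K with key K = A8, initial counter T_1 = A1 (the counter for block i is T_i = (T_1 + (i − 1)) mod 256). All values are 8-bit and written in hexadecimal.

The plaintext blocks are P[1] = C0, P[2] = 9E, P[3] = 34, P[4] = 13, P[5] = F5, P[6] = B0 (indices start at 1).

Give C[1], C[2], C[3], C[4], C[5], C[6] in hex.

CTR encryption: S_i = E(K, T_i) where T_i is the counter for block i; C_i = P_i ⊕ S_i.
C[1]: T = A1, S = E(K, T) = 09; C0 ⊕ 09 = C9.
C[2]: T = A2, S = E(K, T) = 0A; 9E ⊕ 0A = 94.
C[3]: T = A3, S = E(K, T) = 0B; 34 ⊕ 0B = 3F.
C[4]: T = A4, S = E(K, T) = 0C; 13 ⊕ 0C = 1F.
C[5]: T = A5, S = E(K, T) = 0D; F5 ⊕ 0D = F8.
C[6]: T = A6, S = E(K, T) = 0E; B0 ⊕ 0E = BE.

C[1] = C9, C[2] = 94, C[3] = 3F, C[4] = 1F, C[5] = F8, C[6] = BE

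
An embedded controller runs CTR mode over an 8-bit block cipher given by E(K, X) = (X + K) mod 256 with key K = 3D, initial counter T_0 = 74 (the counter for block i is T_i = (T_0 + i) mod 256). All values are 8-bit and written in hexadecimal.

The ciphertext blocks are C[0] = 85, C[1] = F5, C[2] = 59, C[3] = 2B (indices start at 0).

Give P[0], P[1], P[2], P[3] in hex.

CTR decryption: S_i = E(K, T_i) where T_i is the counter for block i; P_i = C_i ⊕ S_i.
P[0]: T = 74, S = E(K, T) = B1; 85 ⊕ B1 = 34.
P[1]: T = 75, S = E(K, T) = B2; F5 ⊕ B2 = 47.
P[2]: T = 76, S = E(K, T) = B3; 59 ⊕ B3 = EA.
P[3]: T = 77, S = E(K, T) = B4; 2B ⊕ B4 = 9F.

P[0] = 34, P[1] = 47, P[2] = EA, P[3] = 9F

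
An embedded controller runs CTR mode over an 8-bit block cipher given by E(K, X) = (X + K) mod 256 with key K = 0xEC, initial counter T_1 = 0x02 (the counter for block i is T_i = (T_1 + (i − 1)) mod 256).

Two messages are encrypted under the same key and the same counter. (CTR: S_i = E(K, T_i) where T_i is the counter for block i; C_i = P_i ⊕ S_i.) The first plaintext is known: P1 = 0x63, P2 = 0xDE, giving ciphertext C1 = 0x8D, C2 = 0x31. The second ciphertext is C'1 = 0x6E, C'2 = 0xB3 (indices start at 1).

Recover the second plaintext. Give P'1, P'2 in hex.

P'1 = 0x80, P'2 = 0x5C

In CTR with a reused counter, both messages share the same keystream S_i, so C_i ⊕ C'_i = P_i ⊕ P'_i and thus P'_i = P_i ⊕ C_i ⊕ C'_i.
P'1: 0x63 ⊕ 0x8D ⊕ 0x6E = 0x80.
P'2: 0xDE ⊕ 0x31 ⊕ 0xB3 = 0x5C.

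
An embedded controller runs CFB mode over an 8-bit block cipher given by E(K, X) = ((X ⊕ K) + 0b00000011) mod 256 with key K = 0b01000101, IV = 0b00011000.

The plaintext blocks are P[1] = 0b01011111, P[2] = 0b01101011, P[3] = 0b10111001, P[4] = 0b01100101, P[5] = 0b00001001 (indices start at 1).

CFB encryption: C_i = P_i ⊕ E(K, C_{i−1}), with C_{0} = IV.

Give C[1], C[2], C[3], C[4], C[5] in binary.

C[1]: E(K, 0b00011000) = 0b01100000; 0b01011111 ⊕ 0b01100000 = 0b00111111.
C[2]: E(K, 0b00111111) = 0b01111101; 0b01101011 ⊕ 0b01111101 = 0b00010110.
C[3]: E(K, 0b00010110) = 0b01010110; 0b10111001 ⊕ 0b01010110 = 0b11101111.
C[4]: E(K, 0b11101111) = 0b10101101; 0b01100101 ⊕ 0b10101101 = 0b11001000.
C[5]: E(K, 0b11001000) = 0b10010000; 0b00001001 ⊕ 0b10010000 = 0b10011001.

C[1] = 0b00111111, C[2] = 0b00010110, C[3] = 0b11101111, C[4] = 0b11001000, C[5] = 0b10011001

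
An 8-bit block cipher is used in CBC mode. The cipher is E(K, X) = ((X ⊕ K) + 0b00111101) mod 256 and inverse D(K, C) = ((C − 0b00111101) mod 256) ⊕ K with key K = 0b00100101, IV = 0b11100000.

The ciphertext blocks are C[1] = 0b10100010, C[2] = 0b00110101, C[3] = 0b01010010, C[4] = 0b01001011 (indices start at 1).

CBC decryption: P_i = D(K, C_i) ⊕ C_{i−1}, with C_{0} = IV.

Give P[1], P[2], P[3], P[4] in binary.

P[1]: D(K, 0b10100010) = 0b01000000; 0b01000000 ⊕ 0b11100000 = 0b10100000.
P[2]: D(K, 0b00110101) = 0b11011101; 0b11011101 ⊕ 0b10100010 = 0b01111111.
P[3]: D(K, 0b01010010) = 0b00110000; 0b00110000 ⊕ 0b00110101 = 0b00000101.
P[4]: D(K, 0b01001011) = 0b00101011; 0b00101011 ⊕ 0b01010010 = 0b01111001.

P[1] = 0b10100000, P[2] = 0b01111111, P[3] = 0b00000101, P[4] = 0b01111001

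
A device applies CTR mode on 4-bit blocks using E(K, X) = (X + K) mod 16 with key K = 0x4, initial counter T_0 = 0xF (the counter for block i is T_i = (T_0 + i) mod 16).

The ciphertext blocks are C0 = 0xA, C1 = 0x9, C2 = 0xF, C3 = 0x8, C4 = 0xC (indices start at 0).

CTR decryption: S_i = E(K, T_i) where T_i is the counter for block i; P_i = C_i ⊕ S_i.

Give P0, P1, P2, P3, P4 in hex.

P0 = 0x9, P1 = 0xD, P2 = 0xA, P3 = 0xE, P4 = 0xB

P0: T = 0xF, S = E(K, T) = 0x3; 0xA ⊕ 0x3 = 0x9.
P1: T = 0x0, S = E(K, T) = 0x4; 0x9 ⊕ 0x4 = 0xD.
P2: T = 0x1, S = E(K, T) = 0x5; 0xF ⊕ 0x5 = 0xA.
P3: T = 0x2, S = E(K, T) = 0x6; 0x8 ⊕ 0x6 = 0xE.
P4: T = 0x3, S = E(K, T) = 0x7; 0xC ⊕ 0x7 = 0xB.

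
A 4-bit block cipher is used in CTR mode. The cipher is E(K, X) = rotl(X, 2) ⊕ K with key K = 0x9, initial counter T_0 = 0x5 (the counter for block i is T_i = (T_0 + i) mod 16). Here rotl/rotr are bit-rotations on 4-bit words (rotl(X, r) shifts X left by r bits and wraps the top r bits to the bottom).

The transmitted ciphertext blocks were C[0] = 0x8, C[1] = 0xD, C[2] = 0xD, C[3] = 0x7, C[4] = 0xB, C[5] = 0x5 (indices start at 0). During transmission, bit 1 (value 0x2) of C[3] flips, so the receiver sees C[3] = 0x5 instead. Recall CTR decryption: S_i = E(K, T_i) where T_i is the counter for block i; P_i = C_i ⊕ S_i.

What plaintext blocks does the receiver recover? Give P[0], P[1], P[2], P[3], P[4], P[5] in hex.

P[0] = 0x4, P[1] = 0xD, P[2] = 0x9, P[3] = 0xE, P[4] = 0x4, P[5] = 0x6

Only C[3] changed, to 0x5. In CTR, a change in C_i flips the same bit in P_i only; the keystream is unaffected. Decrypting the received ciphertext:
P[0]: T = 0x5, S = E(K, T) = 0xC; 0x8 ⊕ 0xC = 0x4.
P[1]: T = 0x6, S = E(K, T) = 0x0; 0xD ⊕ 0x0 = 0xD.
P[2]: T = 0x7, S = E(K, T) = 0x4; 0xD ⊕ 0x4 = 0x9.
P[3]: T = 0x8, S = E(K, T) = 0xB; 0x5 ⊕ 0xB = 0xE.
P[4]: T = 0x9, S = E(K, T) = 0xF; 0xB ⊕ 0xF = 0x4.
P[5]: T = 0xA, S = E(K, T) = 0x3; 0x5 ⊕ 0x3 = 0x6.
Blocks that differ from the original plaintext: P[3].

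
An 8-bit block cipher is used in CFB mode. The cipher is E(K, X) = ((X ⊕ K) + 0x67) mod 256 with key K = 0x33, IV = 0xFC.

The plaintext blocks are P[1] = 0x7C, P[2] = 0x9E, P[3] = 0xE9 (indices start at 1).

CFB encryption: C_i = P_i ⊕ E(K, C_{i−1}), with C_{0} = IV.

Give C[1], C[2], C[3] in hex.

C[1]: E(K, 0xFC) = 0x36; 0x7C ⊕ 0x36 = 0x4A.
C[2]: E(K, 0x4A) = 0xE0; 0x9E ⊕ 0xE0 = 0x7E.
C[3]: E(K, 0x7E) = 0xB4; 0xE9 ⊕ 0xB4 = 0x5D.

C[1] = 0x4A, C[2] = 0x7E, C[3] = 0x5D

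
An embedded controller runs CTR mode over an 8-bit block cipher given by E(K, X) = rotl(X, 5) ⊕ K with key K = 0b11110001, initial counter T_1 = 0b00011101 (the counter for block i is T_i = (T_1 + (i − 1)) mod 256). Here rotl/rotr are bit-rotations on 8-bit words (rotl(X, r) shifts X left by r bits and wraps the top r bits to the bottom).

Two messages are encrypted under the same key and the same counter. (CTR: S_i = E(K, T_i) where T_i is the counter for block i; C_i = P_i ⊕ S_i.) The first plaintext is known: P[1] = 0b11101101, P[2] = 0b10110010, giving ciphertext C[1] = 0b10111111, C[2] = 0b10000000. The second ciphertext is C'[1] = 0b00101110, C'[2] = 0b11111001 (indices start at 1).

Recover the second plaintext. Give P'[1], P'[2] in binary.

In CTR with a reused counter, both messages share the same keystream S_i, so C_i ⊕ C'_i = P_i ⊕ P'_i and thus P'_i = P_i ⊕ C_i ⊕ C'_i.
P'[1]: 0b11101101 ⊕ 0b10111111 ⊕ 0b00101110 = 0b01111100.
P'[2]: 0b10110010 ⊕ 0b10000000 ⊕ 0b11111001 = 0b11001011.

P'[1] = 0b01111100, P'[2] = 0b11001011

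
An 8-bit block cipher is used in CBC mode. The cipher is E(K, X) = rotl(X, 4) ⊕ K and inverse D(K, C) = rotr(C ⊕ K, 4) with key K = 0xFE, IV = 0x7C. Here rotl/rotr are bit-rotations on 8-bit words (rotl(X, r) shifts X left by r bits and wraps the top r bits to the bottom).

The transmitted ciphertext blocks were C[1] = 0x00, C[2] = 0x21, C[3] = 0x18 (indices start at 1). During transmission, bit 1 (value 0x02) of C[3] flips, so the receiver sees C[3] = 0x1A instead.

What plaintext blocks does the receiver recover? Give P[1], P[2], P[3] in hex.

CBC decryption: P_i = D(K, C_i) ⊕ C_{i−1}, with C_{0} = IV.
Only C[3] changed, to 0x1A. In CBC, a change in C_i garbles P_i and flips the same bit in P_{i+1}. Decrypting the received ciphertext:
P[1]: D(K, 0x00) = 0xEF; 0xEF ⊕ 0x7C = 0x93.
P[2]: D(K, 0x21) = 0xFD; 0xFD ⊕ 0x00 = 0xFD.
P[3]: D(K, 0x1A) = 0x4E; 0x4E ⊕ 0x21 = 0x6F.
Blocks that differ from the original plaintext: P[3].

P[1] = 0x93, P[2] = 0xFD, P[3] = 0x6F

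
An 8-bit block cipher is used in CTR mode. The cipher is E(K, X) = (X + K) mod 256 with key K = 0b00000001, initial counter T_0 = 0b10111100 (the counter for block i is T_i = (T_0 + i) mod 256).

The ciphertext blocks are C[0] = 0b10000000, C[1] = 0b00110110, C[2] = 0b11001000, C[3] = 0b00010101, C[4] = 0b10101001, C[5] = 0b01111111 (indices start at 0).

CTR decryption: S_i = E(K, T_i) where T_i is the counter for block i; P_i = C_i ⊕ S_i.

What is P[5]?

P[5]: T = 0b11000001, S = E(K, T) = 0b11000010; 0b01111111 ⊕ 0b11000010 = 0b10111101.

P[5] = 0b10111101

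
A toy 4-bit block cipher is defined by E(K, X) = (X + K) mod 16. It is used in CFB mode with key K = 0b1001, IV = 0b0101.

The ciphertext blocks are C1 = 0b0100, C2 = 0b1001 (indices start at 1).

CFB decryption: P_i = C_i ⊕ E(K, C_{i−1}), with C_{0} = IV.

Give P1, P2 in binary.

P1 = 0b1010, P2 = 0b0100

P1: E(K, 0b0101) = 0b1110; 0b0100 ⊕ 0b1110 = 0b1010.
P2: E(K, 0b0100) = 0b1101; 0b1001 ⊕ 0b1101 = 0b0100.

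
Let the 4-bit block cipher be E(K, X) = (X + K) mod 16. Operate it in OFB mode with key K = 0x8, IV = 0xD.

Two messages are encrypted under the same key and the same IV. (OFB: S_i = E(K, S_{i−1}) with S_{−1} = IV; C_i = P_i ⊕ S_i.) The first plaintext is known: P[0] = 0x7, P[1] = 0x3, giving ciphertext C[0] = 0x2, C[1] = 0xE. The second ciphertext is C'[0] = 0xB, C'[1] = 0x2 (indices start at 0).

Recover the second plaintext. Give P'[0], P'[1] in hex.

In OFB with a reused IV, both messages share the same keystream S_i, so C_i ⊕ C'_i = P_i ⊕ P'_i and thus P'_i = P_i ⊕ C_i ⊕ C'_i.
P'[0]: 0x7 ⊕ 0x2 ⊕ 0xB = 0xE.
P'[1]: 0x3 ⊕ 0xE ⊕ 0x2 = 0xF.

P'[0] = 0xE, P'[1] = 0xF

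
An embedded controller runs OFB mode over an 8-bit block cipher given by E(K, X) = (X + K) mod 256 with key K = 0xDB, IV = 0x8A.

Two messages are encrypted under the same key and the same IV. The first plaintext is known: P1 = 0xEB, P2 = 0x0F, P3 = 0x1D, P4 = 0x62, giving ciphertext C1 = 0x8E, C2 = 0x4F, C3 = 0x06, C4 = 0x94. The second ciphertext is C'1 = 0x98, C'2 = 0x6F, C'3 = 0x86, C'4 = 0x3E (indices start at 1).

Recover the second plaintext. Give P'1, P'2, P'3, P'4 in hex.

In OFB with a reused IV, both messages share the same keystream S_i, so C_i ⊕ C'_i = P_i ⊕ P'_i and thus P'_i = P_i ⊕ C_i ⊕ C'_i.
P'1: 0xEB ⊕ 0x8E ⊕ 0x98 = 0xFD.
P'2: 0x0F ⊕ 0x4F ⊕ 0x6F = 0x2F.
P'3: 0x1D ⊕ 0x06 ⊕ 0x86 = 0x9D.
P'4: 0x62 ⊕ 0x94 ⊕ 0x3E = 0xC8.

P'1 = 0xFD, P'2 = 0x2F, P'3 = 0x9D, P'4 = 0xC8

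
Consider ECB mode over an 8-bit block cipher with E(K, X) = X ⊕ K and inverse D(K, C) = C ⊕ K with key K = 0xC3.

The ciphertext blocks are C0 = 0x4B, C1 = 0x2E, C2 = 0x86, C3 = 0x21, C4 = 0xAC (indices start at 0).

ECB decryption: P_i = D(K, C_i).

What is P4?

P4: D(K, 0xAC) = 0x6F.

P4 = 0x6F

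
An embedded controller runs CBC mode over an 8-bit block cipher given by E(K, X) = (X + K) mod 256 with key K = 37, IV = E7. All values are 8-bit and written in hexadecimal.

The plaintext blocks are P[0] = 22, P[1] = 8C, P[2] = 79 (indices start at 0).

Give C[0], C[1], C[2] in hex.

CBC encryption: C_i = E(K, P_i ⊕ C_{i−1}), with C_{−1} = IV.
C[0]: P[0] ⊕ E7 = C5; E(K, C5) = FC.
C[1]: P[1] ⊕ FC = 70; E(K, 70) = A7.
C[2]: P[2] ⊕ A7 = DE; E(K, DE) = 15.

C[0] = FC, C[1] = A7, C[2] = 15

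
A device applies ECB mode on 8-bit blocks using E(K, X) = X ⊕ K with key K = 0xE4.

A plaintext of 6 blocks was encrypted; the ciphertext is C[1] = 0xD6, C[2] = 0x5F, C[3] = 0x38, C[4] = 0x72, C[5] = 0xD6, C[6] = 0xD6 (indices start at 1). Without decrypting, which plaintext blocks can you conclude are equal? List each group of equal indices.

P[1] = P[5] = P[6]

ECB encrypts each block independently with the same key, so equal ciphertext blocks imply equal plaintext blocks.
C[1] = C[5] = C[6] = 0xD6, so P[1] = P[5] = P[6].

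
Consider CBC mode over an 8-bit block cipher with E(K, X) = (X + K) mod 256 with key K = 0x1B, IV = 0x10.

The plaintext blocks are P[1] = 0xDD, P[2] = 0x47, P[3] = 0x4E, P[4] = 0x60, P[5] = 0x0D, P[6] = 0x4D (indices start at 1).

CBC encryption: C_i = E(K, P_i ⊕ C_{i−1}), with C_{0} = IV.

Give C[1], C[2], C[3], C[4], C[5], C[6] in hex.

C[1] = 0xE8, C[2] = 0xCA, C[3] = 0x9F, C[4] = 0x1A, C[5] = 0x32, C[6] = 0x9A

C[1]: P[1] ⊕ 0x10 = 0xCD; E(K, 0xCD) = 0xE8.
C[2]: P[2] ⊕ 0xE8 = 0xAF; E(K, 0xAF) = 0xCA.
C[3]: P[3] ⊕ 0xCA = 0x84; E(K, 0x84) = 0x9F.
C[4]: P[4] ⊕ 0x9F = 0xFF; E(K, 0xFF) = 0x1A.
C[5]: P[5] ⊕ 0x1A = 0x17; E(K, 0x17) = 0x32.
C[6]: P[6] ⊕ 0x32 = 0x7F; E(K, 0x7F) = 0x9A.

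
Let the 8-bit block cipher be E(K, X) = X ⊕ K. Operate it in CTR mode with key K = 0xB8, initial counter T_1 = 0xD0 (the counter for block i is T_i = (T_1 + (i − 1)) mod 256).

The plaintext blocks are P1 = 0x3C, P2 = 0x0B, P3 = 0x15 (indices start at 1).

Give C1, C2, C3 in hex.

C1 = 0x54, C2 = 0x62, C3 = 0x7F

CTR encryption: S_i = E(K, T_i) where T_i is the counter for block i; C_i = P_i ⊕ S_i.
C1: T = 0xD0, S = E(K, T) = 0x68; 0x3C ⊕ 0x68 = 0x54.
C2: T = 0xD1, S = E(K, T) = 0x69; 0x0B ⊕ 0x69 = 0x62.
C3: T = 0xD2, S = E(K, T) = 0x6A; 0x15 ⊕ 0x6A = 0x7F.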